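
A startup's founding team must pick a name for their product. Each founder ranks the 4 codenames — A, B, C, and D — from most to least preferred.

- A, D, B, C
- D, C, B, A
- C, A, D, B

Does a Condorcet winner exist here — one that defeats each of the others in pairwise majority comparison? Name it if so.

No Condorcet winner

Head-to-head results (3 voters total):
A vs B: A wins 2–1.
A vs C: C wins 2–1.
A vs D: A wins 2–1.
B vs C: C wins 2–1.
B vs D: D wins 3–0.
C vs D: D wins 2–1.
No candidate beats all others: A beats D beats C beats A, a majority cycle.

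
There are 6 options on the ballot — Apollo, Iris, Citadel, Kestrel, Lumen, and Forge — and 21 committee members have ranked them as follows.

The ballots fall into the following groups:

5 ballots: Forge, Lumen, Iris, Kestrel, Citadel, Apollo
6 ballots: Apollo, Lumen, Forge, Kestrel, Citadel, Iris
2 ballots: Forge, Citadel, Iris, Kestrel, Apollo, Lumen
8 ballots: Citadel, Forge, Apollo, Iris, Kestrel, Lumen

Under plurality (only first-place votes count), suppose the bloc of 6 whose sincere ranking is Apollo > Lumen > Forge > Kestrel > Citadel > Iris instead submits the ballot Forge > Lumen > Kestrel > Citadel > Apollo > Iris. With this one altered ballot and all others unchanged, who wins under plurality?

First-place totals with the altered ballot: Apollo 0, Iris 0, Citadel 8, Kestrel 0, Lumen 0, Forge 13.
The switch changes the winner from Citadel to Forge.

Forge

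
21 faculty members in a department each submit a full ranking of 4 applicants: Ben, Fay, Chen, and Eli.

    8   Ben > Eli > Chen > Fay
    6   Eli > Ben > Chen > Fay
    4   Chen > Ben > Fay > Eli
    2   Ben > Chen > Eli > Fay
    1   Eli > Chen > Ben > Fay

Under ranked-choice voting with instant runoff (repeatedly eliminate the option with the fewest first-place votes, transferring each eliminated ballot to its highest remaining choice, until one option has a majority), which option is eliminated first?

Round 1: Ben 10, Eli 7, Chen 4, Fay 0. Fay has the fewest and is eliminated.
Round 2: Ben 10, Eli 7, Chen 4. Chen has the fewest and is eliminated.
Round 3: Ben 14, Eli 7. Ben has a majority.

Fay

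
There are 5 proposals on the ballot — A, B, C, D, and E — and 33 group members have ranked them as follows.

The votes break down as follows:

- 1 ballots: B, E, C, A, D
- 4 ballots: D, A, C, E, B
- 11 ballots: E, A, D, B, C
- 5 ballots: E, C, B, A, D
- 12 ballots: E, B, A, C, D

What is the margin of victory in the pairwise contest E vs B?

31

Ballots ranking E above B: 4+11+5+12 = 32.
Ballots ranking B above E: 1.
E wins 32–1, a margin of 31.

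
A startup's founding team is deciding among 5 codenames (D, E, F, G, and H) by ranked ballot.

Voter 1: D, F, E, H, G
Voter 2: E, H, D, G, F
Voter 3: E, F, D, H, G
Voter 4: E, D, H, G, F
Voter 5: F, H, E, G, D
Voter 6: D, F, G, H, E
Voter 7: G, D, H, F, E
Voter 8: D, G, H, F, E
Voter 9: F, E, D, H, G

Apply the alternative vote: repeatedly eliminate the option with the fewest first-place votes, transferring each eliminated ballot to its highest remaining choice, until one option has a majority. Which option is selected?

Round 1: D 3, E 3, F 2, G 1, H 0. H has the fewest and is eliminated.
Round 2: D 3, E 3, F 2, G 1. G has the fewest and is eliminated.
Round 3: D 4, E 3, F 2. F has the fewest and is eliminated.
Round 4: E 5, D 4. E has a majority.

E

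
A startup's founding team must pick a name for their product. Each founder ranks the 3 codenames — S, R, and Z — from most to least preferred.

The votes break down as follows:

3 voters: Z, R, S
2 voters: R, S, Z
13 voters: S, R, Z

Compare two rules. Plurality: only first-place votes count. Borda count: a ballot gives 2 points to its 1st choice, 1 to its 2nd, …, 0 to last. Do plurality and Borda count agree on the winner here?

Yes

Plurality first-place counts: S 13, R 2, Z 3 → S.
Borda totals: S 28, R 20, Z 6 → S.
The two rules agree on S.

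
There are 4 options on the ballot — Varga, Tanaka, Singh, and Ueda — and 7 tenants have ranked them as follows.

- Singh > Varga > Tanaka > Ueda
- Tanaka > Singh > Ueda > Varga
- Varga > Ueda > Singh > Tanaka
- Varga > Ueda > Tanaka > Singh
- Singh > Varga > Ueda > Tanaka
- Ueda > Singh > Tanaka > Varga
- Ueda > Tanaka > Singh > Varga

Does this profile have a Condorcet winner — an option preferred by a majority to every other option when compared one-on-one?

Head-to-head results (7 voters total):
Varga vs Tanaka: Varga wins 4–3.
Varga vs Singh: Singh wins 5–2.
Varga vs Ueda: Varga wins 4–3.
Tanaka vs Singh: Singh wins 4–3.
Tanaka vs Ueda: Ueda wins 5–2.
Singh vs Ueda: Ueda wins 4–3.
No candidate beats all others: Varga beats Ueda beats Singh beats Varga, a majority cycle.

No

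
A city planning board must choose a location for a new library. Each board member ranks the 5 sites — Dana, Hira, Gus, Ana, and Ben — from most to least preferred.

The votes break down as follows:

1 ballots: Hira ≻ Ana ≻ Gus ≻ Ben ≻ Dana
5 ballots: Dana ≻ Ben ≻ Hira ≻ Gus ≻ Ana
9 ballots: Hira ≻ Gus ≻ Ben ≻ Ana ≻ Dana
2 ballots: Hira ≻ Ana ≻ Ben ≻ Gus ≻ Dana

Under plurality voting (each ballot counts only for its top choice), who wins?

Hira

First-place vote totals:
  Dana: 5
  Hira: 12
  Gus: 0
  Ana: 0
  Ben: 0
Hira has the most first-place votes.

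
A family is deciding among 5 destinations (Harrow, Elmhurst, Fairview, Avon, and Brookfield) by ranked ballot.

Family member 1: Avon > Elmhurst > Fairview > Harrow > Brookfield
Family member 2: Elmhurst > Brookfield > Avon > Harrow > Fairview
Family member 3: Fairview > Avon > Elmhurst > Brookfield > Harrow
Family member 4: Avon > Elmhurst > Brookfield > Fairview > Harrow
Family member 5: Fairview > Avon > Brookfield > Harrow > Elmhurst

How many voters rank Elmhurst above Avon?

1

Ballots ranking Elmhurst above Avon: 1.
Ballots ranking Avon above Elmhurst: 4.
So 1 of 5 voters prefer Elmhurst to Avon.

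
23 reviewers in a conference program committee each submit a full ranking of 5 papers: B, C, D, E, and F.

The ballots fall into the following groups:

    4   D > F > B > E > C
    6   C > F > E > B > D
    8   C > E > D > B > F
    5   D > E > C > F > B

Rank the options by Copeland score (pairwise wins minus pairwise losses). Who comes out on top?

C

Pairwise results:
  B vs C: C wins 19–4.
  B vs D: D wins 17–6.
  B vs E: E wins 19–4.
  B vs F: F wins 15–8.
  C vs D: C wins 14–9.
  C vs E: C wins 14–9.
  C vs F: C wins 19–4.
  D vs E: E wins 14–9.
  D vs F: D wins 17–6.
  E vs F: E wins 13–10.
Copeland scores (wins − losses):
  B: 0 − 4 = -4
  C: 4 − 0 = 4
  D: 2 − 2 = 0
  E: 3 − 1 = 2
  F: 1 − 3 = -2
C has the best Copeland score.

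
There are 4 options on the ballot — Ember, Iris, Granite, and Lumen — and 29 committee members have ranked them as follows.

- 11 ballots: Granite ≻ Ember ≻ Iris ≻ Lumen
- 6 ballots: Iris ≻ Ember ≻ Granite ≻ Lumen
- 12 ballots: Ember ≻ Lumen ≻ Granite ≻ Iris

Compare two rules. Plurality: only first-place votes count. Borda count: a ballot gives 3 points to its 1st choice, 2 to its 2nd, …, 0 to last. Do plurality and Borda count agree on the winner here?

Yes

Plurality first-place counts: Ember 12, Iris 6, Granite 11, Lumen 0 → Ember.
Borda totals: Ember 70, Iris 29, Granite 51, Lumen 24 → Ember.
The two rules agree on Ember.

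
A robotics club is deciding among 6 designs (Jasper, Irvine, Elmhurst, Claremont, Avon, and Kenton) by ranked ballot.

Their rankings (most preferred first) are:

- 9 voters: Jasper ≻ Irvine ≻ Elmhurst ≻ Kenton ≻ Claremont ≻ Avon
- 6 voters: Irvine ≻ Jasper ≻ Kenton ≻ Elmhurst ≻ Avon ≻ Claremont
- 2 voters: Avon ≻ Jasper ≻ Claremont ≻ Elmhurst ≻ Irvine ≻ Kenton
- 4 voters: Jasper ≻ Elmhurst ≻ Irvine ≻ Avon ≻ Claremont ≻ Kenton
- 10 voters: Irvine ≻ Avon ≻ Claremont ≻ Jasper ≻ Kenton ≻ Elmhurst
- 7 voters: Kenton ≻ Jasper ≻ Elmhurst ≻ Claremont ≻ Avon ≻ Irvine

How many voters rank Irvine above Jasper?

16

Ballots ranking Irvine above Jasper: 6+10 = 16.
Ballots ranking Jasper above Irvine: 9+2+4+7 = 22.
So 16 of 38 voters prefer Irvine to Jasper.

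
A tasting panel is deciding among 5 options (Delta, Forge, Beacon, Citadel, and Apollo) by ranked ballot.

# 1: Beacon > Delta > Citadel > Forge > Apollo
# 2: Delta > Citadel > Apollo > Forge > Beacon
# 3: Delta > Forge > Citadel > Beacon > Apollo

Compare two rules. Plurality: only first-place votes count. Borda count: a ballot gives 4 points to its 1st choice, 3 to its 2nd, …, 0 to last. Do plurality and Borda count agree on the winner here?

Plurality first-place counts: Delta 2, Forge 0, Beacon 1, Citadel 0, Apollo 0 → Delta.
Borda totals: Delta 11, Forge 5, Beacon 5, Citadel 7, Apollo 2 → Delta.
The two rules agree on Delta.

Yes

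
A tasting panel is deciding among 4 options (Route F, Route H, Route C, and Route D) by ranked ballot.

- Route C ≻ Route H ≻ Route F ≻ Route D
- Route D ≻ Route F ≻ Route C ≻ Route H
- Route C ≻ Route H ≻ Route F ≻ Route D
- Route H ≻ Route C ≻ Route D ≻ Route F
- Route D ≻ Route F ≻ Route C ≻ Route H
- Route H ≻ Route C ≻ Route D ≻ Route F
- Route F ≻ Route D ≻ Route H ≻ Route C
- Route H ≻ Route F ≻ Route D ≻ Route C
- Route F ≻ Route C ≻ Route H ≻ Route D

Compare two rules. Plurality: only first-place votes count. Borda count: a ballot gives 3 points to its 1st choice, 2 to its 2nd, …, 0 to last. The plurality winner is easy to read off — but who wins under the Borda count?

Route H

Plurality first-place counts: Route F 2, Route H 3, Route C 2, Route D 2 → Route H.
Borda totals: Route F 14, Route H 15, Route C 14, Route D 11 → Route H.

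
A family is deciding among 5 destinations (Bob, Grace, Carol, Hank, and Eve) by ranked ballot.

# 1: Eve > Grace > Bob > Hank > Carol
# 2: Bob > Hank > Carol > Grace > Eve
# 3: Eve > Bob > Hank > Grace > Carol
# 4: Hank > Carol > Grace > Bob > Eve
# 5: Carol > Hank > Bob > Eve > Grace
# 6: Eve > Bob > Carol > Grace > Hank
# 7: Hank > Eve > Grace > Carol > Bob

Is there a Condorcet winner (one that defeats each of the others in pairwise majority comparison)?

Head-to-head results (7 voters total):
Bob vs Grace: Bob wins 4–3.
Bob vs Carol: Bob wins 4–3.
Bob vs Hank: Bob wins 4–3.
Bob vs Eve: Eve wins 4–3.
Grace vs Carol: Carol wins 4–3.
Grace vs Hank: Hank wins 5–2.
Grace vs Eve: Eve wins 5–2.
Carol vs Hank: Hank wins 5–2.
Carol vs Eve: Eve wins 4–3.
Hank vs Eve: Hank wins 4–3.
No candidate beats all others: Bob beats Hank beats Eve beats Bob, a majority cycle.

No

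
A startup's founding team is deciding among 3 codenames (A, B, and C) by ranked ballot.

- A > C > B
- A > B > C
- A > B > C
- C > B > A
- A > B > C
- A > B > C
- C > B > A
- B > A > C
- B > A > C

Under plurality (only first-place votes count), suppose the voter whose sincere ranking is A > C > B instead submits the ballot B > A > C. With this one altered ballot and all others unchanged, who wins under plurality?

A

First-place totals with the altered ballot: A 4, B 3, C 2.
The winner is unchanged: still A.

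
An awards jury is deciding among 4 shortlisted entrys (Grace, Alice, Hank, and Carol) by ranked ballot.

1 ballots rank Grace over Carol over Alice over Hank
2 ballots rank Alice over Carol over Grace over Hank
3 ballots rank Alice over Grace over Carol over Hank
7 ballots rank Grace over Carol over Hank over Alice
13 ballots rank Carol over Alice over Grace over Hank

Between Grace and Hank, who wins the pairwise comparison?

Ballots ranking Grace above Hank: 1+2+3+7+13 = 26.
Ballots ranking Hank above Grace: 0.
Grace wins the head-to-head, 26–0.

Grace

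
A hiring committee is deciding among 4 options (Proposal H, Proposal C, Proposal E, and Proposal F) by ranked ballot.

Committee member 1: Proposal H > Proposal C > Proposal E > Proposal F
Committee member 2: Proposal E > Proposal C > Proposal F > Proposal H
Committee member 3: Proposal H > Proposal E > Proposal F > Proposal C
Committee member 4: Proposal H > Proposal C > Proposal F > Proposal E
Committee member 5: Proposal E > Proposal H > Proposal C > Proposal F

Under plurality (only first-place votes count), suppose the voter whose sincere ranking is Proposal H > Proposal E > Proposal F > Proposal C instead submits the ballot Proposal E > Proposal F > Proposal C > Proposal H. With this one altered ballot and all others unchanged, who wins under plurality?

First-place totals with the altered ballot: Proposal H 2, Proposal C 0, Proposal E 3, Proposal F 0.
The switch changes the winner from Proposal H to Proposal E.

Proposal E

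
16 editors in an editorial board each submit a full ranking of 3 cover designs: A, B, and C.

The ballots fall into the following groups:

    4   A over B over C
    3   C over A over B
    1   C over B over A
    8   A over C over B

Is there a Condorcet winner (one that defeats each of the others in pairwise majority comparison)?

Yes

Head-to-head results (16 voters total):
A vs B: A wins 15–1.
A vs C: A wins 12–4.
B vs C: C wins 12–4.
A beats each rival — B (15–1), C (12–4) — so A is the Condorcet winner.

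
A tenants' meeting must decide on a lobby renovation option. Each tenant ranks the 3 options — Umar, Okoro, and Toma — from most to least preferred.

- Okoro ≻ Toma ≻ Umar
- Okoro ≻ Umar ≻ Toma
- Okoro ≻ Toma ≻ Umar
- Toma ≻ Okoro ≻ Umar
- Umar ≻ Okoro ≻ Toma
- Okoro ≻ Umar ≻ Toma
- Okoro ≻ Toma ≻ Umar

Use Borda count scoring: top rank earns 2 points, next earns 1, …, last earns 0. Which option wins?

Okoro

Borda scores:
  Umar: 0 + 1 + 0 + 0 + 2 + 1 + 0 = 4
  Okoro: 2 + 2 + 2 + 1 + 1 + 2 + 2 = 12
  Toma: 1 + 0 + 1 + 2 + 0 + 0 + 1 = 5
Okoro has the highest total.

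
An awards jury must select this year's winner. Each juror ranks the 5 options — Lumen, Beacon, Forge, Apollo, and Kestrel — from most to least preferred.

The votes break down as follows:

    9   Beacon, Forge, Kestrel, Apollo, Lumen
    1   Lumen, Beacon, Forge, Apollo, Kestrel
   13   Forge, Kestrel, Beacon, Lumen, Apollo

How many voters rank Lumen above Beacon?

Ballots ranking Lumen above Beacon: 1.
Ballots ranking Beacon above Lumen: 9+13 = 22.
So 1 of 23 voters prefer Lumen to Beacon.

1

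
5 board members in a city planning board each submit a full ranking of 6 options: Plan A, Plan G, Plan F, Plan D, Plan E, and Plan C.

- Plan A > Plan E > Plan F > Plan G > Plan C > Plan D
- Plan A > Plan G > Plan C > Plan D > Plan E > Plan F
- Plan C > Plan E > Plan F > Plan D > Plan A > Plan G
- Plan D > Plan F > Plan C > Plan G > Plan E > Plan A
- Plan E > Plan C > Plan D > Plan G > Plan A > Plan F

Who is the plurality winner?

First-place vote totals:
  Plan A: 2
  Plan G: 0
  Plan F: 0
  Plan D: 1
  Plan E: 1
  Plan C: 1
Plan A has the most first-place votes.

Plan A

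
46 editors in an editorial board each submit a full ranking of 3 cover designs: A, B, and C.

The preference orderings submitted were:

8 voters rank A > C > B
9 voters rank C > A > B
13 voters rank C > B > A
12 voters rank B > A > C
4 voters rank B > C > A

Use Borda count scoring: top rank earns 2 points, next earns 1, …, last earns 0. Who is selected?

C

Borda scores:
  A: 8·2 + 9·1 + 13·0 + 12·1 + 4·0 = 37
  B: 8·0 + 9·0 + 13·1 + 12·2 + 4·2 = 45
  C: 8·1 + 9·2 + 13·2 + 12·0 + 4·1 = 56
C has the highest total.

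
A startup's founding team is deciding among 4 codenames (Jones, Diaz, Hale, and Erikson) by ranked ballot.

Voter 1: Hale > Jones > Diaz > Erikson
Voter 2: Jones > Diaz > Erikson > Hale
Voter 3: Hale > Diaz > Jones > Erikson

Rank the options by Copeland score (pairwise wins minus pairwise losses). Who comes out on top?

Pairwise results:
  Jones vs Diaz: Jones wins 2–1.
  Jones vs Hale: Hale wins 2–1.
  Jones vs Erikson: Jones wins 3–0.
  Diaz vs Hale: Hale wins 2–1.
  Diaz vs Erikson: Diaz wins 3–0.
  Hale vs Erikson: Hale wins 2–1.
Copeland scores (wins − losses):
  Jones: 2 − 1 = 1
  Diaz: 1 − 2 = -1
  Hale: 3 − 0 = 3
  Erikson: 0 − 3 = -3
Hale has the best Copeland score.

Hale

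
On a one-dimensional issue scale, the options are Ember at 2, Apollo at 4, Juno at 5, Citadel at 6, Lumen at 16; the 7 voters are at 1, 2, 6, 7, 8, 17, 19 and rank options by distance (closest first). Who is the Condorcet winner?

Citadel

With single-peaked preferences on a line, the Condorcet winner is the candidate closest to the median voter.
The median voter (position 7) is closest to Citadel at 6.
Check: Citadel vs Apollo — voters closer to Citadel: 5 of 7.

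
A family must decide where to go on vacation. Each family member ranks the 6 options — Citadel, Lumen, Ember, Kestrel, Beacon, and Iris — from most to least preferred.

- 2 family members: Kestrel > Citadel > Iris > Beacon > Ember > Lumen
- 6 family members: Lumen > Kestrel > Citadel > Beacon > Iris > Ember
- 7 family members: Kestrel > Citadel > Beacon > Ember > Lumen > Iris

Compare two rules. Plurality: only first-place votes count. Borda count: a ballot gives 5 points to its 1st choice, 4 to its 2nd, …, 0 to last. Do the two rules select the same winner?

Yes

Plurality first-place counts: Citadel 0, Lumen 6, Ember 0, Kestrel 9, Beacon 0, Iris 0 → Kestrel.
Borda totals: Citadel 54, Lumen 37, Ember 16, Kestrel 69, Beacon 37, Iris 12 → Kestrel.
The two rules agree on Kestrel.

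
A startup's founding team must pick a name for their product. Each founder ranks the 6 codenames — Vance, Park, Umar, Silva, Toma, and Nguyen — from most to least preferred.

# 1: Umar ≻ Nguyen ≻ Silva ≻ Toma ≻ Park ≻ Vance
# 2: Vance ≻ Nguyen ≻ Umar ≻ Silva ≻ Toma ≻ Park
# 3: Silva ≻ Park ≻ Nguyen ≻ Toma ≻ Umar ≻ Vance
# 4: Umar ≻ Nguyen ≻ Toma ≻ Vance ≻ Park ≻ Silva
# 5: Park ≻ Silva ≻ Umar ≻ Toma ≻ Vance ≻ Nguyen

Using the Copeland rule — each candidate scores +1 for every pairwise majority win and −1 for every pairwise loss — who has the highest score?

Umar

Pairwise results:
  Vance vs Park: Park wins 3–2.
  Vance vs Umar: Umar wins 4–1.
  Vance vs Silva: Silva wins 3–2.
  Vance vs Toma: Toma wins 4–1.
  Vance vs Nguyen: Nguyen wins 3–2.
  Park vs Umar: Umar wins 3–2.
  Park vs Silva: Silva wins 3–2.
  Park vs Toma: Toma wins 3–2.
  Park vs Nguyen: Nguyen wins 3–2.
  Umar vs Silva: Umar wins 3–2.
  Umar vs Toma: Umar wins 4–1.
  Umar vs Nguyen: Umar wins 3–2.
  Silva vs Toma: Silva wins 4–1.
  Silva vs Nguyen: Nguyen wins 3–2.
  Toma vs Nguyen: Nguyen wins 4–1.
Copeland scores (wins − losses):
  Vance: 0 − 5 = -5
  Park: 1 − 4 = -3
  Umar: 5 − 0 = 5
  Silva: 3 − 2 = 1
  Toma: 2 − 3 = -1
  Nguyen: 4 − 1 = 3
Umar has the best Copeland score.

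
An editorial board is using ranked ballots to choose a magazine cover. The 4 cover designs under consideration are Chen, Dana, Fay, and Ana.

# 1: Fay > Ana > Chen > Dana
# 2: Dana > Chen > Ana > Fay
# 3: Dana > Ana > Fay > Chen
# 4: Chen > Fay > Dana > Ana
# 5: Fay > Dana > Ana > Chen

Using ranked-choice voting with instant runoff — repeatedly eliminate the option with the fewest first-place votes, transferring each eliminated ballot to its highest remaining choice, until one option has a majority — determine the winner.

Fay

Round 1: Dana 2, Fay 2, Chen 1, Ana 0. Ana has the fewest and is eliminated.
Round 2: Dana 2, Fay 2, Chen 1. Chen has the fewest and is eliminated.
Round 3: Fay 3, Dana 2. Fay has a majority.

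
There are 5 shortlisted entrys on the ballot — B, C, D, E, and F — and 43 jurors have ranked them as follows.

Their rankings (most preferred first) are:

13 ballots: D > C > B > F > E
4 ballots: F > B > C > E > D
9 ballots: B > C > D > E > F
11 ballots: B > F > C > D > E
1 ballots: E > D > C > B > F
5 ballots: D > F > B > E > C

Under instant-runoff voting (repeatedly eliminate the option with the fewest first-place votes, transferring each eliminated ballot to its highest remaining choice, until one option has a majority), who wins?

B

Round 1: B 20, D 18, F 4, E 1, C 0. C has the fewest and is eliminated.
Round 2: B 20, D 18, F 4, E 1. E has the fewest and is eliminated.
Round 3: B 20, D 19, F 4. F has the fewest and is eliminated.
Round 4: B 24, D 19. B has a majority.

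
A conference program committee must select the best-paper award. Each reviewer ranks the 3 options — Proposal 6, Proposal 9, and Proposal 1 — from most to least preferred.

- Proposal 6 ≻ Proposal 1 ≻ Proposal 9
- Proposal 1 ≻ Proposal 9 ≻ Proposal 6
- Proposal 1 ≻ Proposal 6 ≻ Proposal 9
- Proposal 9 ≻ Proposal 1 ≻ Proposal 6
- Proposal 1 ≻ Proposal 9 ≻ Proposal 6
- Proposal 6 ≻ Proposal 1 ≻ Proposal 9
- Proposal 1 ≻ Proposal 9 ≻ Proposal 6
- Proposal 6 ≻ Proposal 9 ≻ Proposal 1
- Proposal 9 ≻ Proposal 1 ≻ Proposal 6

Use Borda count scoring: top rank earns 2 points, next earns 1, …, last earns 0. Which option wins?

Borda scores:
  Proposal 6: 2 + 0 + 1 + 0 + 0 + 2 + 0 + 2 + 0 = 7
  Proposal 9: 0 + 1 + 0 + 2 + 1 + 0 + 1 + 1 + 2 = 8
  Proposal 1: 1 + 2 + 2 + 1 + 2 + 1 + 2 + 0 + 1 = 12
Proposal 1 has the highest total.

Proposal 1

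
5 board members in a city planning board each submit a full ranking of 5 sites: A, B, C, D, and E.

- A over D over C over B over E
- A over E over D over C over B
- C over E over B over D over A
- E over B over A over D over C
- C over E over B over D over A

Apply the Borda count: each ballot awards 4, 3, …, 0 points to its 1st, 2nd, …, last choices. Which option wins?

E

Borda scores:
  A: 4 + 4 + 0 + 2 + 0 = 10
  B: 1 + 0 + 2 + 3 + 2 = 8
  C: 2 + 1 + 4 + 0 + 4 = 11
  D: 3 + 2 + 1 + 1 + 1 = 8
  E: 0 + 3 + 3 + 4 + 3 = 13
E has the highest total.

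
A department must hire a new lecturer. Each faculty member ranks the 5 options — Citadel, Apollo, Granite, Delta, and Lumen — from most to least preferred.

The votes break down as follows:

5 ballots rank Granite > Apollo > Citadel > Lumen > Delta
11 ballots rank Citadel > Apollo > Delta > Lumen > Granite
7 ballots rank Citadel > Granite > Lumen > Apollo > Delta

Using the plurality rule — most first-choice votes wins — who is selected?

First-place vote totals:
  Citadel: 18
  Apollo: 0
  Granite: 5
  Delta: 0
  Lumen: 0
Citadel has the most first-place votes.

Citadel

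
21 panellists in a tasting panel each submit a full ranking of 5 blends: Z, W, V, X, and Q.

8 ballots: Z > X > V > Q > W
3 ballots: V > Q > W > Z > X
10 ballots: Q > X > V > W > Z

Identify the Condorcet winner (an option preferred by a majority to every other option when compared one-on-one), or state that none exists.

Head-to-head results (21 voters total):
Z vs W: W wins 13–8.
Z vs V: V wins 13–8.
Z vs X: Z wins 11–10.
Z vs Q: Q wins 13–8.
W vs V: V wins 21–0.
W vs X: X wins 18–3.
W vs Q: Q wins 21–0.
V vs X: X wins 18–3.
V vs Q: V wins 11–10.
X vs Q: Q wins 13–8.
No candidate beats all others: Z beats X beats W beats Z, a majority cycle.

No Condorcet winner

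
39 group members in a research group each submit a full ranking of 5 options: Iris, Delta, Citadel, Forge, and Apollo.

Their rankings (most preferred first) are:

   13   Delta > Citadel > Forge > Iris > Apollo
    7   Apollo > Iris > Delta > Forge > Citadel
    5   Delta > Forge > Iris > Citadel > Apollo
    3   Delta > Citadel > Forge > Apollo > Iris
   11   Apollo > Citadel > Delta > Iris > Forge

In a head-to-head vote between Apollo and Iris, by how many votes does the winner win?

3

Ballots ranking Apollo above Iris: 7+3+11 = 21.
Ballots ranking Iris above Apollo: 13+5 = 18.
Apollo wins 21–18, a margin of 3.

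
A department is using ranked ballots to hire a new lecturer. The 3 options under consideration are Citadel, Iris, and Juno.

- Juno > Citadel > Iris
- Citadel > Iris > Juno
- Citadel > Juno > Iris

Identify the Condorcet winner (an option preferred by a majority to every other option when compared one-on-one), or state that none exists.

Citadel

Head-to-head results (3 voters total):
Citadel vs Iris: Citadel wins 3–0.
Citadel vs Juno: Citadel wins 2–1.
Iris vs Juno: Juno wins 2–1.
Citadel beats each rival — Iris (3–0), Juno (2–1) — so Citadel is the Condorcet winner.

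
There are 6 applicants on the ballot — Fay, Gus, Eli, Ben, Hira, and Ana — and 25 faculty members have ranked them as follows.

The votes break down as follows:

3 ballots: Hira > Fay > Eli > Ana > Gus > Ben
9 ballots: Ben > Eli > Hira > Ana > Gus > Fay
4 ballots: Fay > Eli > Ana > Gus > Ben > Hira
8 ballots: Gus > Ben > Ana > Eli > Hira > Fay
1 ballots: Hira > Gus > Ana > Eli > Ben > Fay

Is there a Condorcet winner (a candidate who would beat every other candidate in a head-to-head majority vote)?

Head-to-head results (25 voters total):
Fay vs Gus: Gus wins 18–7.
Fay vs Eli: Eli wins 18–7.
Fay vs Ben: Ben wins 18–7.
Fay vs Hira: Hira wins 21–4.
Fay vs Ana: Ana wins 18–7.
Gus vs Eli: Eli wins 16–9.
Gus vs Ben: Gus wins 16–9.
Gus vs Hira: Hira wins 13–12.
Gus vs Ana: Ana wins 16–9.
Eli vs Ben: Ben wins 17–8.
Eli vs Hira: Eli wins 21–4.
Eli vs Ana: Eli wins 16–9.
Ben vs Hira: Ben wins 21–4.
Ben vs Ana: Ben wins 17–8.
Hira vs Ana: Hira wins 13–12.
No candidate beats all others: Gus beats Ben beats Eli beats Gus, a majority cycle.

No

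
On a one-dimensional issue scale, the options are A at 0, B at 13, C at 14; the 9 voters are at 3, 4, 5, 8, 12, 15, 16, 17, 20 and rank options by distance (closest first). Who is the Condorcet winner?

B

With single-peaked preferences on a line, the Condorcet winner is the candidate closest to the median voter.
The median voter (position 12) is closest to B at 13.
Check: B vs A — voters closer to B: 6 of 9.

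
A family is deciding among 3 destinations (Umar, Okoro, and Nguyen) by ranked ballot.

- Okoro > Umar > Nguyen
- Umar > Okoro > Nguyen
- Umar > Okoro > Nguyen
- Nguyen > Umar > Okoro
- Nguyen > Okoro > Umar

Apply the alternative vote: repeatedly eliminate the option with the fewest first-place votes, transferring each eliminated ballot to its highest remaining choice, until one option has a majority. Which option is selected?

Umar

Round 1: Umar 2, Nguyen 2, Okoro 1. Okoro has the fewest and is eliminated.
Round 2: Umar 3, Nguyen 2. Umar has a majority.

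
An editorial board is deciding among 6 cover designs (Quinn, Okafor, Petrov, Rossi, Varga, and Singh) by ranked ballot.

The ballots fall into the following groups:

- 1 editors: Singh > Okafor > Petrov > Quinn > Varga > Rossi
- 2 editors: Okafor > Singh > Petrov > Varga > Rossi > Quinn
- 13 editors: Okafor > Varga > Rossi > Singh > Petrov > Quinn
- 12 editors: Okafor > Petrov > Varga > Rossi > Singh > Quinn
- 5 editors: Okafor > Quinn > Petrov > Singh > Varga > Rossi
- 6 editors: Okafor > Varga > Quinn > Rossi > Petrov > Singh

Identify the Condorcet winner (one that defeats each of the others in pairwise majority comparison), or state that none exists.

Okafor

Head-to-head results (39 voters total):
Quinn vs Okafor: Okafor wins 39–0.
Quinn vs Petrov: Petrov wins 28–11.
Quinn vs Rossi: Rossi wins 27–12.
Quinn vs Varga: Varga wins 33–6.
Quinn vs Singh: Singh wins 28–11.
Okafor vs Petrov: Okafor wins 39–0.
Okafor vs Rossi: Okafor wins 39–0.
Okafor vs Varga: Okafor wins 39–0.
Okafor vs Singh: Okafor wins 38–1.
Petrov vs Rossi: Petrov wins 20–19.
Petrov vs Varga: Petrov wins 20–19.
Petrov vs Singh: Petrov wins 23–16.
Rossi vs Varga: Varga wins 39–0.
Rossi vs Singh: Rossi wins 31–8.
Varga vs Singh: Varga wins 31–8.
Okafor beats each rival — Quinn (39–0), Petrov (39–0), Rossi (39–0), Varga (39–0), Singh (38–1) — so Okafor is the Condorcet winner.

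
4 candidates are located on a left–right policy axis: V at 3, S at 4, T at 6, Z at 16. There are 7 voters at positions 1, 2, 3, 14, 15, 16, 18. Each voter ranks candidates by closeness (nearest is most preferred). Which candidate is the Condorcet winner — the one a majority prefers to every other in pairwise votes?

With single-peaked preferences on a line, the Condorcet winner is the candidate closest to the median voter.
The median voter (position 14) is closest to Z at 16.
Check: Z vs T — voters closer to Z: 4 of 7.

Z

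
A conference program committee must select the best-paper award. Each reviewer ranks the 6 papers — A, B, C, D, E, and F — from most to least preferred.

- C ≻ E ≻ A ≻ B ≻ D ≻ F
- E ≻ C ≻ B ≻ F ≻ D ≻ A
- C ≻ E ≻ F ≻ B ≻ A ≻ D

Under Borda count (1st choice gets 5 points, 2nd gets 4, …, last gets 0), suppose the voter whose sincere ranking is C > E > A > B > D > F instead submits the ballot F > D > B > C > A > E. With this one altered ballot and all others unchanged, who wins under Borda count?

C

Borda totals with the altered ballot: A 2, B 8, C 11, D 5, E 9, F 10.
The winner is unchanged: still C.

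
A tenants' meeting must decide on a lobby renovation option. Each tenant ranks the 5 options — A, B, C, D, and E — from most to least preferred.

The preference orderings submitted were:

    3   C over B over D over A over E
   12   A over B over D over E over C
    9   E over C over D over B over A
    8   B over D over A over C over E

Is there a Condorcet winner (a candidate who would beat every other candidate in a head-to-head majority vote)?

Yes

Head-to-head results (32 voters total):
A vs B: B wins 20–12.
A vs C: A wins 20–12.
A vs D: D wins 20–12.
A vs E: A wins 23–9.
B vs C: B wins 20–12.
B vs D: B wins 23–9.
B vs E: B wins 23–9.
C vs D: D wins 20–12.
C vs E: E wins 21–11.
D vs E: D wins 23–9.
B beats each rival — A (20–12), C (20–12), D (23–9), E (23–9) — so B is the Condorcet winner.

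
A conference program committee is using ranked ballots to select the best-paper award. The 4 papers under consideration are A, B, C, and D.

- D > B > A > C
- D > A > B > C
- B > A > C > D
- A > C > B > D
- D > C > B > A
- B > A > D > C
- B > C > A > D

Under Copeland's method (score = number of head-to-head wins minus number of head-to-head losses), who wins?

B

Pairwise results:
  A vs B: B wins 5–2.
  A vs C: A wins 5–2.
  A vs D: A wins 4–3.
  B vs C: B wins 5–2.
  B vs D: B wins 4–3.
  C vs D: D wins 4–3.
Copeland scores (wins − losses):
  A: 2 − 1 = 1
  B: 3 − 0 = 3
  C: 0 − 3 = -3
  D: 1 − 2 = -1
B has the best Copeland score.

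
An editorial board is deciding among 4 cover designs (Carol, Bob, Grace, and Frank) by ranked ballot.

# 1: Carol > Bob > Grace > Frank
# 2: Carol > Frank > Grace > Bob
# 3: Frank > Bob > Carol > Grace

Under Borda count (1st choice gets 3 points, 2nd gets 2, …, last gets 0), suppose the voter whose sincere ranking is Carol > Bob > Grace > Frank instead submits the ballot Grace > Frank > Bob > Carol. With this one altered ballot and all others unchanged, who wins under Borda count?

Borda totals with the altered ballot: Carol 4, Bob 3, Grace 4, Frank 7.
The switch changes the winner from Carol to Frank.

Frank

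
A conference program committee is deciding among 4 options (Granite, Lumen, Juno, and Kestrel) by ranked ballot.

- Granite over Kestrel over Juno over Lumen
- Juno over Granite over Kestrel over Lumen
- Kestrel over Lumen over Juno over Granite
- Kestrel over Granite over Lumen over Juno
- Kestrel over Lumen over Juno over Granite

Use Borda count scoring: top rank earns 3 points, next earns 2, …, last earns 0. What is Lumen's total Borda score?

Borda scores:
  Granite: 3 + 2 + 0 + 2 + 0 = 7
  Lumen: 0 + 0 + 2 + 1 + 2 = 5
  Juno: 1 + 3 + 1 + 0 + 1 = 6
  Kestrel: 2 + 1 + 3 + 3 + 3 = 12

5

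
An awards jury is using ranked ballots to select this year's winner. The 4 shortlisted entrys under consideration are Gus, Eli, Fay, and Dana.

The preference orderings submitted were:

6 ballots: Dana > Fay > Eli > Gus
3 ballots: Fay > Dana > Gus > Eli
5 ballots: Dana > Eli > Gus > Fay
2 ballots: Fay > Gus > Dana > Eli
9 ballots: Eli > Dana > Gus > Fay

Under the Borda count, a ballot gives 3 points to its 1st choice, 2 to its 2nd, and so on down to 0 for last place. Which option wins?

Dana

Borda scores:
  Gus: 6·0 + 3·1 + 5·1 + 2·2 + 9·1 = 21
  Eli: 6·1 + 3·0 + 5·2 + 2·0 + 9·3 = 43
  Fay: 6·2 + 3·3 + 5·0 + 2·3 + 9·0 = 27
  Dana: 6·3 + 3·2 + 5·3 + 2·1 + 9·2 = 59
Dana has the highest total.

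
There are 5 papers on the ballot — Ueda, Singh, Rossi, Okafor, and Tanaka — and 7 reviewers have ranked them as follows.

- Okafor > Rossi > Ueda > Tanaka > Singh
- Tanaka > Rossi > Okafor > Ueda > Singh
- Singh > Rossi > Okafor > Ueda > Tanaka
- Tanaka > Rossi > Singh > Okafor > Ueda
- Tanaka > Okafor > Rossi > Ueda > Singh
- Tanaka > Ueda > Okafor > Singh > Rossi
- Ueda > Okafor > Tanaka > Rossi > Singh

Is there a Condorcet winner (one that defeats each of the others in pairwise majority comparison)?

Yes

Head-to-head results (7 voters total):
Ueda vs Singh: Ueda wins 5–2.
Ueda vs Rossi: Rossi wins 5–2.
Ueda vs Okafor: Okafor wins 5–2.
Ueda vs Tanaka: Tanaka wins 4–3.
Singh vs Rossi: Rossi wins 5–2.
Singh vs Okafor: Okafor wins 5–2.
Singh vs Tanaka: Tanaka wins 6–1.
Rossi vs Okafor: Okafor wins 4–3.
Rossi vs Tanaka: Tanaka wins 5–2.
Okafor vs Tanaka: Tanaka wins 4–3.
Tanaka beats each rival — Ueda (4–3), Singh (6–1), Rossi (5–2), Okafor (4–3) — so Tanaka is the Condorcet winner.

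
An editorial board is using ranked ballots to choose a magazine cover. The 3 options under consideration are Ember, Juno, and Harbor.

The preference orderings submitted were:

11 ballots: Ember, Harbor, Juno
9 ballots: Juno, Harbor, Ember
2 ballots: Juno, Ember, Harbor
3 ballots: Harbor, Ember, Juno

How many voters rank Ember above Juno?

14

Ballots ranking Ember above Juno: 11+3 = 14.
Ballots ranking Juno above Ember: 9+2 = 11.
So 14 of 25 voters prefer Ember to Juno.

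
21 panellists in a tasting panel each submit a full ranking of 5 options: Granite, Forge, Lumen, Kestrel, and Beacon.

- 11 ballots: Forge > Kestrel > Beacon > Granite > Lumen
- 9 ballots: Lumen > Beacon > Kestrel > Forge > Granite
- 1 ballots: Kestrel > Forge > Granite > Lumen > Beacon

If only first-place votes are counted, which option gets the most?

Forge

First-place vote totals:
  Granite: 0
  Forge: 11
  Lumen: 9
  Kestrel: 1
  Beacon: 0
Forge has the most first-place votes.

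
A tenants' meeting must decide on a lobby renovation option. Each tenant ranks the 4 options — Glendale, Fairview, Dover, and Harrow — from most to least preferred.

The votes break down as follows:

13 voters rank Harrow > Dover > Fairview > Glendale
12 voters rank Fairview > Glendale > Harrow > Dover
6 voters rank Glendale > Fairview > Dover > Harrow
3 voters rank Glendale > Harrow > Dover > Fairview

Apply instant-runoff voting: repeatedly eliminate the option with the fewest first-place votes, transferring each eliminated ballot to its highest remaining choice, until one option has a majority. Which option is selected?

Fairview

Round 1: Harrow 13, Fairview 12, Glendale 9, Dover 0. Dover has the fewest and is eliminated.
Round 2: Harrow 13, Fairview 12, Glendale 9. Glendale has the fewest and is eliminated.
Round 3: Fairview 18, Harrow 16. Fairview has a majority.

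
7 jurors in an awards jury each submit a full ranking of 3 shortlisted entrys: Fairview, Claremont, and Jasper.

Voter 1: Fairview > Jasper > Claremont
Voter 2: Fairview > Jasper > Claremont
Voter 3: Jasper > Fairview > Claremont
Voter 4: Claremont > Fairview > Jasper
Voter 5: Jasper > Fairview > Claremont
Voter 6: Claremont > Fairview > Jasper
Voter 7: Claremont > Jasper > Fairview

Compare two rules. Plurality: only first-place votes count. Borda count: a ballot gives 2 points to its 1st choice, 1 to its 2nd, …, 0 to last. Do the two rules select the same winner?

Plurality first-place counts: Fairview 2, Claremont 3, Jasper 2 → Claremont.
Borda totals: Fairview 8, Claremont 6, Jasper 7 → Fairview.
The two rules disagree: plurality picks Claremont, Borda picks Fairview.

No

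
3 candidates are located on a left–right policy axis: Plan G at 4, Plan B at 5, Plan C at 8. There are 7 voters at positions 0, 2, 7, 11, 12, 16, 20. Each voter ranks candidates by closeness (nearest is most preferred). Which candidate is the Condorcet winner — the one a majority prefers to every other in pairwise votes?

With single-peaked preferences on a line, the Condorcet winner is the candidate closest to the median voter.
The median voter (position 11) is closest to Plan C at 8.
Check: Plan C vs Plan G — voters closer to Plan C: 5 of 7.

Plan C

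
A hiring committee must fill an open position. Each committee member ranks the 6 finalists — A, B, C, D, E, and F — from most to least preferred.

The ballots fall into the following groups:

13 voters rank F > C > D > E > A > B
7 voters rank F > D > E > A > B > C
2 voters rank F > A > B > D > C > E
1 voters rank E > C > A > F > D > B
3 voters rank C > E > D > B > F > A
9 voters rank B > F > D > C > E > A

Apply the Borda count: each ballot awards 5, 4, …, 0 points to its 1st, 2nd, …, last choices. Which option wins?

Borda scores:
  A: 13·1 + 7·2 + 2·4 + 3 + 3·0 + 9·0 = 38
  B: 13·0 + 7·1 + 2·3 + 0 + 3·2 + 9·5 = 64
  C: 13·4 + 7·0 + 2·1 + 4 + 3·5 + 9·2 = 91
  D: 13·3 + 7·4 + 2·2 + 1 + 3·3 + 9·3 = 108
  E: 13·2 + 7·3 + 2·0 + 5 + 3·4 + 9·1 = 73
  F: 13·5 + 7·5 + 2·5 + 2 + 3·1 + 9·4 = 151
F has the highest total.

F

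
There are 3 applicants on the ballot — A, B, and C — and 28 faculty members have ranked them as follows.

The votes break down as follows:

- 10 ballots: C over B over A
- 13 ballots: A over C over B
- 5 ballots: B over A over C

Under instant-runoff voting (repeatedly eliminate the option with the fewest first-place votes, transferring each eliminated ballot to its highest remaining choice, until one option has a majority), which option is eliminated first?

B

Round 1: A 13, C 10, B 5. B has the fewest and is eliminated.
Round 2: A 18, C 10. A has a majority.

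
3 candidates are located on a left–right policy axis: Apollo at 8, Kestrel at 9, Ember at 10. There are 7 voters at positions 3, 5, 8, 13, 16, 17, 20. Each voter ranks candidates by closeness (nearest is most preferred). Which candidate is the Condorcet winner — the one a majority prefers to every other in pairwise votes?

Ember

With single-peaked preferences on a line, the Condorcet winner is the candidate closest to the median voter.
The median voter (position 13) is closest to Ember at 10.
Check: Ember vs Apollo — voters closer to Ember: 4 of 7.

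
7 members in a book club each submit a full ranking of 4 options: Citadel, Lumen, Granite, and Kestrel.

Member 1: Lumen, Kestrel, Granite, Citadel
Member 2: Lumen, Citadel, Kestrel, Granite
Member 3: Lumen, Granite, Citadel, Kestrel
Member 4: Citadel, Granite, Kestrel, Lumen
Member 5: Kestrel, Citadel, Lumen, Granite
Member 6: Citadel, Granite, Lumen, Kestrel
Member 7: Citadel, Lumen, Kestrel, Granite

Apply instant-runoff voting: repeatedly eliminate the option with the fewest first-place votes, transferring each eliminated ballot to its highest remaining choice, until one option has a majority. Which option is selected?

Round 1: Citadel 3, Lumen 3, Kestrel 1, Granite 0. Granite has the fewest and is eliminated.
Round 2: Citadel 3, Lumen 3, Kestrel 1. Kestrel has the fewest and is eliminated.
Round 3: Citadel 4, Lumen 3. Citadel has a majority.

Citadel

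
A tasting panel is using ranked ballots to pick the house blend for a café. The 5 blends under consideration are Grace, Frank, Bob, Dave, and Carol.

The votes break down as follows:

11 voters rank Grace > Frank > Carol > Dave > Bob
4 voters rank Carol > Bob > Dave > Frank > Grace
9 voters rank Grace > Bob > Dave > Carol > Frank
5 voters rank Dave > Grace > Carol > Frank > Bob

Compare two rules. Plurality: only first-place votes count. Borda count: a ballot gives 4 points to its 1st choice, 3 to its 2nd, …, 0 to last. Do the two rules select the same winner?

Yes

Plurality first-place counts: Grace 20, Frank 0, Bob 0, Dave 5, Carol 4 → Grace.
Borda totals: Grace 95, Frank 42, Bob 39, Dave 57, Carol 57 → Grace.
The two rules agree on Grace.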